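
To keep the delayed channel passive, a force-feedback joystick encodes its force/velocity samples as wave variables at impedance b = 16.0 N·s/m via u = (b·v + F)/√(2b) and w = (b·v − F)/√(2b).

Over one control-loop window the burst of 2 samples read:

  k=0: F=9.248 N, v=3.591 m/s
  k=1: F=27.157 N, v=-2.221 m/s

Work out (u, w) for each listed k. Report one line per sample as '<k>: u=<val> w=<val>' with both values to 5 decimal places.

k=0: b·v=16.0×3.591=57.45600; √(2b)=5.65685; u=(57.45600+9.248)/5.65685=11.79171, w=(57.45600−9.248)/5.65685=8.52205
k=1: b·v=16.0×(-2.221)=-35.53600; √(2b)=5.65685; u=(-35.53600+27.157)/5.65685=-1.48121, w=(-35.53600−27.157)/5.65685=-11.08266

0: u=11.79171 w=8.52205
1: u=-1.48121 w=-11.08266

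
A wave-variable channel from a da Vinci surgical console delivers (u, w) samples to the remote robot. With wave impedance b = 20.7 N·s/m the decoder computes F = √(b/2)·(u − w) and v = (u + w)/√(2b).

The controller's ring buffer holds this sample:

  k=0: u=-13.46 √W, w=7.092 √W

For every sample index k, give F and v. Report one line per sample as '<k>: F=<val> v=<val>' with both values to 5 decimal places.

k=0: u−w=-20.55200, u+w=-6.36800; √(b/2)=3.21714, √(2b)=6.43428; F=3.21714×(-20.552)=-66.11869, v=-6.36800/6.43428=-0.98970

0: F=-66.11869 v=-0.98970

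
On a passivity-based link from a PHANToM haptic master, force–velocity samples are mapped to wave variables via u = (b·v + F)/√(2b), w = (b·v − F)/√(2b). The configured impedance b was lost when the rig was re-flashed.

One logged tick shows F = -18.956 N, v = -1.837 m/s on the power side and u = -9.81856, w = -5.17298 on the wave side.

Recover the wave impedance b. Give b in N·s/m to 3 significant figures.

u + w = -14.9915;  u + w = √(2b)·v, so √(2b) = -14.9915/(-1.837) = 8.1609.
b = (√(2b))²/2 = 66.6000/2 = 33.3000.
(Check via u − w = 2F/√(2b): u − w = -4.6456, 2F/√(2b) = -4.6456.)

b = 33.3 N·s/m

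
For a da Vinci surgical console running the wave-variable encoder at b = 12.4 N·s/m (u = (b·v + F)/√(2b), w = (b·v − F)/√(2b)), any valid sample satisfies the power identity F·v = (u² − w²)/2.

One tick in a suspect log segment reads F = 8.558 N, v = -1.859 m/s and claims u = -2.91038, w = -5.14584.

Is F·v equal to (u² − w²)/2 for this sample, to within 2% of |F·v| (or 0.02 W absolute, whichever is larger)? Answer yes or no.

no

F·v = 8.558×(-1.859) = -15.9093 W.
(u² − w²)/2 = (8.4703 − 26.4797)/2 = -9.0047 W.
|Δ| = 6.9046;  2% of max(1, |F·v|) = 0.3182.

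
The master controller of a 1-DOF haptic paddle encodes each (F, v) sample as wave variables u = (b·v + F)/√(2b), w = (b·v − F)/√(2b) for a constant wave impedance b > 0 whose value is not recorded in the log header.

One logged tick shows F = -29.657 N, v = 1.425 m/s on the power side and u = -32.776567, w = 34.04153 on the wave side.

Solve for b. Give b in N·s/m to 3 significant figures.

b = 0.394 N·s/m

u + w = 1.264963;  u + w = √(2b)·v, so √(2b) = 1.264963/1.425 = 0.887693.
b = (√(2b))²/2 = 0.787999/2 = 0.394000.
(Check via u − w = 2F/√(2b): u − w = -66.818097, 2F/√(2b) = -66.818120.)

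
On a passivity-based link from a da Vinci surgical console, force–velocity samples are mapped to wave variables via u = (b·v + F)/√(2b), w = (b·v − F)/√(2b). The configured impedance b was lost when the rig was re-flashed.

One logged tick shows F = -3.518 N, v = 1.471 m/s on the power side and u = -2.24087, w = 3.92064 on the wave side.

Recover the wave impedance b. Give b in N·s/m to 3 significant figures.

u + w = 1.6798;  u + w = √(2b)·v, so √(2b) = 1.6798/1.471 = 1.1419.
b = (√(2b))²/2 = 1.3040/2 = 0.6520.
(Check via u − w = 2F/√(2b): u − w = -6.1615, 2F/√(2b) = -6.1615.)

b = 0.652 N·s/m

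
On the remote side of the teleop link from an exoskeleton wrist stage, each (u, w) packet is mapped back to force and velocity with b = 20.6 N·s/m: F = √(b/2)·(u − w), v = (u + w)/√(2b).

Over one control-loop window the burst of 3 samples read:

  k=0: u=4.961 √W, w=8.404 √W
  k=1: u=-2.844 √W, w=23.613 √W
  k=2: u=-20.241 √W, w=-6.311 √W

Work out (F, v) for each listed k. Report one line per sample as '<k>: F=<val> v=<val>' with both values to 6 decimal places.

0: F=-11.049831 v=2.082190
1: F=-84.910072 v=3.235691
2: F=-44.706403 v=-4.136649

k=0: u−w=-3.443000, u+w=13.365000; √(b/2)=3.209361, √(2b)=6.418723; F=3.209361×(-3.443)=-11.049831, v=13.365000/6.418723=2.082190
k=1: u−w=-26.457000, u+w=20.769000; √(b/2)=3.209361, √(2b)=6.418723; F=3.209361×(-26.457)=-84.910072, v=20.769000/6.418723=3.235691
k=2: u−w=-13.930000, u+w=-26.552000; √(b/2)=3.209361, √(2b)=6.418723; F=3.209361×(-13.93)=-44.706403, v=-26.552000/6.418723=-4.136649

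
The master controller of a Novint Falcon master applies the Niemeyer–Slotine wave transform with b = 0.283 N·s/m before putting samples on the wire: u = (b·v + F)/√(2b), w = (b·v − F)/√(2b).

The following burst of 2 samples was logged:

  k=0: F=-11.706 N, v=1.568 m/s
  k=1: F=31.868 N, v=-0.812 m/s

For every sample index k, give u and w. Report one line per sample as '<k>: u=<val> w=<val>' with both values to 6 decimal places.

k=0: b·v=0.283×1.568=0.443744; √(2b)=0.752330; u=(0.443744+(-11.706))/0.752330=-14.969841, w=(0.443744−(-11.706))/0.752330=16.149494
k=1: b·v=0.283×(-0.812)=-0.229796; √(2b)=0.752330; u=(-0.229796+31.868)/0.752330=42.053641, w=(-0.229796−31.868)/0.752330=-42.664533

0: u=-14.969841 w=16.149494
1: u=42.053641 w=-42.664533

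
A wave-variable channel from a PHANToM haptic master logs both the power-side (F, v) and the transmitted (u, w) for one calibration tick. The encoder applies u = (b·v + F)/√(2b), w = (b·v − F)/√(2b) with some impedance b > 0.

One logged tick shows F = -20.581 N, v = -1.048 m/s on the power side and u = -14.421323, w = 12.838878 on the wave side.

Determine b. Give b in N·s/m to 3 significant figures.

b = 1.14 N·s/m

u + w = -1.582445;  u + w = √(2b)·v, so √(2b) = -1.582445/(-1.048) = 1.509967.
b = (√(2b))²/2 = 2.279999/2 = 1.140000.
(Check via u − w = 2F/√(2b): u − w = -27.260201, 2F/√(2b) = -27.260206.)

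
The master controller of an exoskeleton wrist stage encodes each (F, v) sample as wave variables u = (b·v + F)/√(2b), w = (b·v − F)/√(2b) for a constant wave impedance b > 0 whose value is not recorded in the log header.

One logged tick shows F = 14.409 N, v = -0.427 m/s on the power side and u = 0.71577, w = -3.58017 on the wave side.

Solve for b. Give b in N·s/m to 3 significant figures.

u + w = -2.86440;  u + w = √(2b)·v, so √(2b) = -2.86440/(-0.427) = 6.70820.
b = (√(2b))²/2 = 44.99990/2 = 22.49995.
(Check via u − w = 2F/√(2b): u − w = 4.29594, 2F/√(2b) = 4.29594.)

b = 22.5 N·s/m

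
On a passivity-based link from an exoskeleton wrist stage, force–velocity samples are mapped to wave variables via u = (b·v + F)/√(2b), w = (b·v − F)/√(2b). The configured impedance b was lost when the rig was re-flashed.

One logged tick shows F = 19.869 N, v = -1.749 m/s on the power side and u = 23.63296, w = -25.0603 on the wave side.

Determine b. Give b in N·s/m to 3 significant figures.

u + w = -1.4273;  u + w = √(2b)·v, so √(2b) = -1.4273/(-1.749) = 0.8161.
b = (√(2b))²/2 = 0.6660/2 = 0.3330.
(Check via u − w = 2F/√(2b): u − w = 48.6933, 2F/√(2b) = 48.6932.)

b = 0.333 N·s/m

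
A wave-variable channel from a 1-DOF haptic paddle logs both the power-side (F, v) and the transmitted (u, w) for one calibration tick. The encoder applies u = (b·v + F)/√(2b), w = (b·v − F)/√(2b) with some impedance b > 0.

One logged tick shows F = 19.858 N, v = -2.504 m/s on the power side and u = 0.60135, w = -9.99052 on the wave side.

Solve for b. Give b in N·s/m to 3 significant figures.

u + w = -9.3892;  u + w = √(2b)·v, so √(2b) = -9.3892/(-2.504) = 3.7497.
b = (√(2b))²/2 = 14.0600/2 = 7.0300.
(Check via u − w = 2F/√(2b): u − w = 10.5919, 2F/√(2b) = 10.5919.)

b = 7.03 N·s/m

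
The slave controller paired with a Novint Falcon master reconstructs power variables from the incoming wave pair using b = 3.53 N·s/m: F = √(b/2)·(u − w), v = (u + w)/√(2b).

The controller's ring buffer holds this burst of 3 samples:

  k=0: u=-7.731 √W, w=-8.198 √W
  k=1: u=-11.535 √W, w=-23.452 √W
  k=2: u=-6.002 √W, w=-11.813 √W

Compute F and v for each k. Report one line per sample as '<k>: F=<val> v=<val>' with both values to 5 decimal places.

0: F=0.62042 v=-5.99496
1: F=15.83213 v=-13.16753
2: F=7.72011 v=-6.70476

k=0: u−w=0.46700, u+w=-15.92900; √(b/2)=1.32853, √(2b)=2.65707; F=1.32853×0.467=0.62042, v=-15.92900/2.65707=-5.99496
k=1: u−w=11.91700, u+w=-34.98700; √(b/2)=1.32853, √(2b)=2.65707; F=1.32853×11.917=15.83213, v=-34.98700/2.65707=-13.16753
k=2: u−w=5.81100, u+w=-17.81500; √(b/2)=1.32853, √(2b)=2.65707; F=1.32853×5.811=7.72011, v=-17.81500/2.65707=-6.70476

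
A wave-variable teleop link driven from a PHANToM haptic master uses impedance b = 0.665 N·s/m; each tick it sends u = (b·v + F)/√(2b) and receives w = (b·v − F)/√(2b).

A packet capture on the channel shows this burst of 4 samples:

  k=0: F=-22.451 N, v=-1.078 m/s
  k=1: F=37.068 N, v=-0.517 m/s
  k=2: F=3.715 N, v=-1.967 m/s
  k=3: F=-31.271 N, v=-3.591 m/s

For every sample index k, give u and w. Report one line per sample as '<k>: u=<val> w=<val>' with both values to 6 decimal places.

k=0: b·v=0.665×(-1.078)=-0.716870; √(2b)=1.153256; u=(-0.716870+(-22.451))/1.153256=-20.089091, w=(-0.716870−(-22.451))/1.153256=18.845881
k=1: b·v=0.665×(-0.517)=-0.343805; √(2b)=1.153256; u=(-0.343805+37.068)/1.153256=31.843916, w=(-0.343805−37.068)/1.153256=-32.440149
k=2: b·v=0.665×(-1.967)=-1.308055; √(2b)=1.153256; u=(-1.308055+3.715)/1.153256=2.087086, w=(-1.308055−3.715)/1.153256=-4.355541
k=3: b·v=0.665×(-3.591)=-2.388015; √(2b)=1.153256; u=(-2.388015+(-31.271))/1.153256=-29.186067, w=(-2.388015−(-31.271))/1.153256=25.044724

0: u=-20.089091 w=18.845881
1: u=31.843916 w=-32.440149
2: u=2.087086 w=-4.355541
3: u=-29.186067 w=25.044724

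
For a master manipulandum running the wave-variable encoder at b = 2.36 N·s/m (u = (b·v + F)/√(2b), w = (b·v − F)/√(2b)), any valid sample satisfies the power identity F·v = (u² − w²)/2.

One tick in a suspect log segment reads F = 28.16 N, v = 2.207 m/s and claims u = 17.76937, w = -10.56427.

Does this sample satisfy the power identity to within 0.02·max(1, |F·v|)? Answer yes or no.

F·v = 28.16×2.207 = 62.1491 W.
(u² − w²)/2 = (315.7505 − 111.6038)/2 = 102.0734 W.
|Δ| = 39.9242;  2% of max(1, |F·v|) = 1.2430.

no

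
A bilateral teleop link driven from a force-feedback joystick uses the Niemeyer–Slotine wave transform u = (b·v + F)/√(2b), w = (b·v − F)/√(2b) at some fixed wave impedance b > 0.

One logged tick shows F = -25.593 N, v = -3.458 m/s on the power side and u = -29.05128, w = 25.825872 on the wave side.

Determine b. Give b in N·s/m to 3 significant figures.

u + w = -3.225408;  u + w = √(2b)·v, so √(2b) = -3.225408/(-3.458) = 0.932738.
b = (√(2b))²/2 = 0.870000/2 = 0.435000.
(Check via u − w = 2F/√(2b): u − w = -54.877152, 2F/√(2b) = -54.877147.)

b = 0.435 N·s/m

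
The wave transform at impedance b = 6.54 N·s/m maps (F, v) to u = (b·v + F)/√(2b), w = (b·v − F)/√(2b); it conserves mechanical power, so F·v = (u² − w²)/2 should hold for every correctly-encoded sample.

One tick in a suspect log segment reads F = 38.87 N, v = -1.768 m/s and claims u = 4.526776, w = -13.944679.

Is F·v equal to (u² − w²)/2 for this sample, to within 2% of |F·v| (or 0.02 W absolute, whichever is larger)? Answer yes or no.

no

F·v = 38.87×(-1.768) = -68.722160 W.
(u² − w²)/2 = (20.491701 − 194.454072)/2 = -86.981186 W.
|Δ| = 18.259026;  2% of max(1, |F·v|) = 1.374443.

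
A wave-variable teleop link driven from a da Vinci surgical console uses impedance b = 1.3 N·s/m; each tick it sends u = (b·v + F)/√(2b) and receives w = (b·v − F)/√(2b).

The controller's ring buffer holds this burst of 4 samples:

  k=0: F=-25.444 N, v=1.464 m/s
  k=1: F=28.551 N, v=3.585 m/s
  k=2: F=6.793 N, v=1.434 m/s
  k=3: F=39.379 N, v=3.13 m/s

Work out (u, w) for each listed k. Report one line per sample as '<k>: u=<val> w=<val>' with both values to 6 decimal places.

0: u=-14.599384 w=16.960013
1: u=20.596898 w=-14.816259
2: u=5.368968 w=-3.056712
3: u=26.945306 w=-21.898332

k=0: b·v=1.3×1.464=1.903200; √(2b)=1.612452; u=(1.903200+(-25.444))/1.612452=-14.599384, w=(1.903200−(-25.444))/1.612452=16.960013
k=1: b·v=1.3×3.585=4.660500; √(2b)=1.612452; u=(4.660500+28.551)/1.612452=20.596898, w=(4.660500−28.551)/1.612452=-14.816259
k=2: b·v=1.3×1.434=1.864200; √(2b)=1.612452; u=(1.864200+6.793)/1.612452=5.368968, w=(1.864200−6.793)/1.612452=-3.056712
k=3: b·v=1.3×3.13=4.069000; √(2b)=1.612452; u=(4.069000+39.379)/1.612452=26.945306, w=(4.069000−39.379)/1.612452=-21.898332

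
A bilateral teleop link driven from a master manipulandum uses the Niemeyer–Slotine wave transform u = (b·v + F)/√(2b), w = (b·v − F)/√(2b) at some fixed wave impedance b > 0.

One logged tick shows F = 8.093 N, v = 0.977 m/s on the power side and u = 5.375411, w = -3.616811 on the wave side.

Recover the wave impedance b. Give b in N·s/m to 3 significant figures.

u + w = 1.758600;  u + w = √(2b)·v, so √(2b) = 1.758600/0.977 = 1.800000.
b = (√(2b))²/2 = 3.240000/2 = 1.620000.
(Check via u − w = 2F/√(2b): u − w = 8.992222, 2F/√(2b) = 8.992222.)

b = 1.62 N·s/m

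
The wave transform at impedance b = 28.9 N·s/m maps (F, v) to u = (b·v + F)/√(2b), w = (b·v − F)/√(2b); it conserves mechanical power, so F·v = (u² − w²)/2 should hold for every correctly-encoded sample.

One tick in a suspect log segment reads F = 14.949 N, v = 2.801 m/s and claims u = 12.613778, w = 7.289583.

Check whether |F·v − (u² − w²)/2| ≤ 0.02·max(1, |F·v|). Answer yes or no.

no

F·v = 14.949×2.801 = 41.872149 W.
(u² − w²)/2 = (159.107395 − 53.138020)/2 = 52.984688 W.
|Δ| = 11.112539;  2% of max(1, |F·v|) = 0.837443.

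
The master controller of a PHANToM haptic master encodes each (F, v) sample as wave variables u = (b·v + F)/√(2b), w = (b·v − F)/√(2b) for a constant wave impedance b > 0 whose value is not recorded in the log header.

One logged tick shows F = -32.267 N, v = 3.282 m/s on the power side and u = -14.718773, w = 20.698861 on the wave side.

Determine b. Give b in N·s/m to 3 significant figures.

b = 1.66 N·s/m

u + w = 5.980088;  u + w = √(2b)·v, so √(2b) = 5.980088/3.282 = 1.822087.
b = (√(2b))²/2 = 3.319999/2 = 1.660000.
(Check via u − w = 2F/√(2b): u − w = -35.417634, 2F/√(2b) = -35.417637.)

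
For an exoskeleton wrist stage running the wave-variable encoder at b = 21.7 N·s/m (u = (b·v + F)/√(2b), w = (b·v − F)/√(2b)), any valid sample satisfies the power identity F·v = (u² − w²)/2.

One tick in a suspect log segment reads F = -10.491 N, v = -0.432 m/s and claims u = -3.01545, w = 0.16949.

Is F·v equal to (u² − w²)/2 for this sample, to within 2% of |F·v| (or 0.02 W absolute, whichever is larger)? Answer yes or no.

F·v = (-10.491)×(-0.432) = 4.5321 W.
(u² − w²)/2 = (9.0929 − 0.0287)/2 = 4.5321 W.
|Δ| = 0.0000;  2% of max(1, |F·v|) = 0.0906.

yes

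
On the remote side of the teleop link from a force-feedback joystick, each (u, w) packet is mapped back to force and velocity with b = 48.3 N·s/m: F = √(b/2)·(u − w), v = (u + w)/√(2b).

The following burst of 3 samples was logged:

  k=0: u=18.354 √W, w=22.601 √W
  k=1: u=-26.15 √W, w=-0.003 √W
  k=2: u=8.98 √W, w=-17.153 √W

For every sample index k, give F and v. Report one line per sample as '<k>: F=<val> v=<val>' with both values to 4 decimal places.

k=0: u−w=-4.2470, u+w=40.9550; √(b/2)=4.9143, √(2b)=9.8285; F=4.9143×(-4.247)=-20.8709, v=40.9550/9.8285=4.1670
k=1: u−w=-26.1470, u+w=-26.1530; √(b/2)=4.9143, √(2b)=9.8285; F=4.9143×(-26.147)=-128.4933, v=-26.1530/9.8285=-2.6609
k=2: u−w=26.1330, u+w=-8.1730; √(b/2)=4.9143, √(2b)=9.8285; F=4.9143×26.133=128.4245, v=-8.1730/9.8285=-0.8316

0: F=-20.8709 v=4.1670
1: F=-128.4933 v=-2.6609
2: F=128.4245 v=-0.8316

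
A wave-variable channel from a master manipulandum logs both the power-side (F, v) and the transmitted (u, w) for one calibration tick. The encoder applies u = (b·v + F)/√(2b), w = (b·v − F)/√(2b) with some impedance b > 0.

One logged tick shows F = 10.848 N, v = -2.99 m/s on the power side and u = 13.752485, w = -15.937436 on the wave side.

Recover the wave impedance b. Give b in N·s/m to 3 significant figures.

u + w = -2.184951;  u + w = √(2b)·v, so √(2b) = -2.184951/(-2.99) = 0.730753.
b = (√(2b))²/2 = 0.534000/2 = 0.267000.
(Check via u − w = 2F/√(2b): u − w = 29.689921, 2F/√(2b) = 29.689929.)

b = 0.267 N·s/m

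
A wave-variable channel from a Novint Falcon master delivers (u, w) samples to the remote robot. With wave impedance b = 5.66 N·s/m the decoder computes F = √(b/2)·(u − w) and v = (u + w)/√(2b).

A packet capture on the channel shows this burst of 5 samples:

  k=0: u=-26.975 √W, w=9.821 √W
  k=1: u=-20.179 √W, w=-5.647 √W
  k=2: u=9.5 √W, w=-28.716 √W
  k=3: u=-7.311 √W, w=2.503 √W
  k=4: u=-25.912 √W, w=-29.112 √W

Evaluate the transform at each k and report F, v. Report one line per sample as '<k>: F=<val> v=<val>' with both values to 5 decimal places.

k=0: u−w=-36.79600, u+w=-17.15400; √(b/2)=1.68226, √(2b)=3.36452; F=1.68226×(-36.796)=-61.90045, v=-17.15400/3.36452=-5.09850
k=1: u−w=-14.53200, u+w=-25.82600; √(b/2)=1.68226, √(2b)=3.36452; F=1.68226×(-14.532)=-24.44661, v=-25.82600/3.36452=-7.67598
k=2: u−w=38.21600, u+w=-19.21600; √(b/2)=1.68226, √(2b)=3.36452; F=1.68226×38.216=64.28926, v=-19.21600/3.36452=-5.71136
k=3: u−w=-9.81400, u+w=-4.80800; √(b/2)=1.68226, √(2b)=3.36452; F=1.68226×(-9.814)=-16.50970, v=-4.80800/3.36452=-1.42903
k=4: u−w=3.20000, u+w=-55.02400; √(b/2)=1.68226, √(2b)=3.36452; F=1.68226×3.2=5.38323, v=-55.02400/3.36452=-16.35419

0: F=-61.90045 v=-5.09850
1: F=-24.44661 v=-7.67598
2: F=64.28926 v=-5.71136
3: F=-16.50970 v=-1.42903
4: F=5.38323 v=-16.35419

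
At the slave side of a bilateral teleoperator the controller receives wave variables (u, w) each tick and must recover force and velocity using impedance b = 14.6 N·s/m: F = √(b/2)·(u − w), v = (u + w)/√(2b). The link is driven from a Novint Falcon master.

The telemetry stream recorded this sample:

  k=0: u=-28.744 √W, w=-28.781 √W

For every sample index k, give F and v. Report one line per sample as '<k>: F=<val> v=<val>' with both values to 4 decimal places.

0: F=0.1000 v=-10.6455

k=0: u−w=0.0370, u+w=-57.5250; √(b/2)=2.7019, √(2b)=5.4037; F=2.7019×0.037=0.1000, v=-57.5250/5.4037=-10.6455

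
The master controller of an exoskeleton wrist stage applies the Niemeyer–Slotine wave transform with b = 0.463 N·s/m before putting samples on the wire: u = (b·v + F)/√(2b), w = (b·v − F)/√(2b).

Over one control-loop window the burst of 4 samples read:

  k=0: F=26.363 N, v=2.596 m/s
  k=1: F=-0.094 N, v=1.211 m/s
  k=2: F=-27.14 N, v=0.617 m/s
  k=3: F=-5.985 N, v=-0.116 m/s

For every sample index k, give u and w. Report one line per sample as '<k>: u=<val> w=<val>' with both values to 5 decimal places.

k=0: b·v=0.463×2.596=1.20195; √(2b)=0.96229; u=(1.20195+26.363)/0.96229=28.64519, w=(1.20195−26.363)/0.96229=-26.14709
k=1: b·v=0.463×1.211=0.56069; √(2b)=0.96229; u=(0.56069+(-0.094))/0.96229=0.48498, w=(0.56069−(-0.094))/0.96229=0.68035
k=2: b·v=0.463×0.617=0.28567; √(2b)=0.96229; u=(0.28567+(-27.14))/0.96229=-27.90672, w=(0.28567−(-27.14))/0.96229=28.50045
k=3: b·v=0.463×(-0.116)=-0.05371; √(2b)=0.96229; u=(-0.05371+(-5.985))/0.96229=-6.27536, w=(-0.05371−(-5.985))/0.96229=6.16373

0: u=28.64519 w=-26.14709
1: u=0.48498 w=0.68035
2: u=-27.90672 w=28.50045
3: u=-6.27536 w=6.16373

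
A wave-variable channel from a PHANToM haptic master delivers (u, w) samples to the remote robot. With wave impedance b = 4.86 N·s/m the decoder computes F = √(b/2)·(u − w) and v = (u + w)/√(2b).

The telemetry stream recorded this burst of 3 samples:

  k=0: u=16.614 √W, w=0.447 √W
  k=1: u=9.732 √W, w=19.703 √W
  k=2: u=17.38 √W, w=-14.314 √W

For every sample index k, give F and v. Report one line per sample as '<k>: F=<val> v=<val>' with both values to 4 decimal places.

k=0: u−w=16.1670, u+w=17.0610; √(b/2)=1.5588, √(2b)=3.1177; F=1.5588×16.167=25.2019, v=17.0610/3.1177=5.4723
k=1: u−w=-9.9710, u+w=29.4350; √(b/2)=1.5588, √(2b)=3.1177; F=1.5588×(-9.971)=-15.5433, v=29.4350/3.1177=9.4413
k=2: u−w=31.6940, u+w=3.0660; √(b/2)=1.5588, √(2b)=3.1177; F=1.5588×31.694=49.4061, v=3.0660/3.1177=0.9834

0: F=25.2019 v=5.4723
1: F=-15.5433 v=9.4413
2: F=49.4061 v=0.9834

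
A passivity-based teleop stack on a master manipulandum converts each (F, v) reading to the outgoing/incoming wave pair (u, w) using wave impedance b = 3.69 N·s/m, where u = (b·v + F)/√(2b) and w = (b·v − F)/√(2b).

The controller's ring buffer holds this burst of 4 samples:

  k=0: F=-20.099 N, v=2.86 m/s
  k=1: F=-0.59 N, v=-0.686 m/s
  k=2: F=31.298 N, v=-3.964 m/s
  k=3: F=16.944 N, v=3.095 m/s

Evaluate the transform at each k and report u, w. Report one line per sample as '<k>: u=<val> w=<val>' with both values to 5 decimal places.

k=0: b·v=3.69×2.86=10.55340; √(2b)=2.71662; u=(10.55340+(-20.099))/2.71662=-3.51378, w=(10.55340−(-20.099))/2.71662=11.28330
k=1: b·v=3.69×(-0.686)=-2.53134; √(2b)=2.71662; u=(-2.53134+(-0.59))/2.71662=-1.14898, w=(-2.53134−(-0.59))/2.71662=-0.71462
k=2: b·v=3.69×(-3.964)=-14.62716; √(2b)=2.71662; u=(-14.62716+31.298)/2.71662=6.13662, w=(-14.62716−31.298)/2.71662=-16.90529
k=3: b·v=3.69×3.095=11.42055; √(2b)=2.71662; u=(11.42055+16.944)/2.71662=10.44114, w=(11.42055−16.944)/2.71662=-2.03321

0: u=-3.51378 w=11.28330
1: u=-1.14898 w=-0.71462
2: u=6.13662 w=-16.90529
3: u=10.44114 w=-2.03321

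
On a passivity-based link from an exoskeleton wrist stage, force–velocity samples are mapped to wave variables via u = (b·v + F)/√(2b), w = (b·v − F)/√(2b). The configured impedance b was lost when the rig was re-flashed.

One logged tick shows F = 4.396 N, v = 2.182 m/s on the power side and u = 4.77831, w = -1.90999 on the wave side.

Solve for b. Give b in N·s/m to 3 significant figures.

b = 0.864 N·s/m

u + w = 2.86832;  u + w = √(2b)·v, so √(2b) = 2.86832/2.182 = 1.31454.
b = (√(2b))²/2 = 1.72801/2 = 0.86400.
(Check via u − w = 2F/√(2b): u − w = 6.68830, 2F/√(2b) = 6.68829.)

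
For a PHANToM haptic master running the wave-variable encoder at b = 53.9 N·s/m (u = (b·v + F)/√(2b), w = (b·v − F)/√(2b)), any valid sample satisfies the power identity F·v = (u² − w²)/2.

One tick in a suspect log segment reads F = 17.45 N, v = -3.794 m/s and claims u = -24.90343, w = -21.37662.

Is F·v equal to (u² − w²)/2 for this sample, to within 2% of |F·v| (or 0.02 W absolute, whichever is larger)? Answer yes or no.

no

F·v = 17.45×(-3.794) = -66.20530 W.
(u² − w²)/2 = (620.18083 − 456.95988)/2 = 81.61047 W.
|Δ| = 147.81577;  2% of max(1, |F·v|) = 1.32411.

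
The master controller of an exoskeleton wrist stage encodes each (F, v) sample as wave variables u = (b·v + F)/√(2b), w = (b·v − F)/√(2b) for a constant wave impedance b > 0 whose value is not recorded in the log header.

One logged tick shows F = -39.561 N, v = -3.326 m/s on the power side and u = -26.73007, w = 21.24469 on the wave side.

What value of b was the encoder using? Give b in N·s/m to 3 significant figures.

b = 1.36 N·s/m

u + w = -5.485380;  u + w = √(2b)·v, so √(2b) = -5.485380/(-3.326) = 1.649242.
b = (√(2b))²/2 = 2.720000/2 = 1.360000.
(Check via u − w = 2F/√(2b): u − w = -47.974760, 2F/√(2b) = -47.974757.)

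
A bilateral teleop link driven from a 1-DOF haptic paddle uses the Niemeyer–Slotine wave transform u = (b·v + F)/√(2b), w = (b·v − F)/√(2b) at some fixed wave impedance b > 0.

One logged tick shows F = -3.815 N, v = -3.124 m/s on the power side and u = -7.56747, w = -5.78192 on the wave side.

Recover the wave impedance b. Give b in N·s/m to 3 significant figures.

u + w = -13.34939;  u + w = √(2b)·v, so √(2b) = -13.34939/(-3.124) = 4.27317.
b = (√(2b))²/2 = 18.26000/2 = 9.13000.
(Check via u − w = 2F/√(2b): u − w = -1.78555, 2F/√(2b) = -1.78556.)

b = 9.13 N·s/m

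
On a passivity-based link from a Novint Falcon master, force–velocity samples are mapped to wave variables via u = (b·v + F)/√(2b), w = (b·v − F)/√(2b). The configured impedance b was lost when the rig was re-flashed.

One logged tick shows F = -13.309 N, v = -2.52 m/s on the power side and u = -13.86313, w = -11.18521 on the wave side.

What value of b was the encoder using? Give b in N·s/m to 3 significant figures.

u + w = -25.0483;  u + w = √(2b)·v, so √(2b) = -25.0483/(-2.52) = 9.9398.
b = (√(2b))²/2 = 98.8000/2 = 49.4000.
(Check via u − w = 2F/√(2b): u − w = -2.6779, 2F/√(2b) = -2.6779.)

b = 49.4 N·s/m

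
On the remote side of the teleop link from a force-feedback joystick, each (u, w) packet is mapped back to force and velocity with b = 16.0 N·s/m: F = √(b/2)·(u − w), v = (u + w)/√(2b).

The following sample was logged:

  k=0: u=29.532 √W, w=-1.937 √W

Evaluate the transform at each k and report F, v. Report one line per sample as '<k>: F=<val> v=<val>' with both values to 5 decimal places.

k=0: u−w=31.46900, u+w=27.59500; √(b/2)=2.82843, √(2b)=5.65685; F=2.82843×31.469=89.00777, v=27.59500/5.65685=4.87815

0: F=89.00777 v=4.87815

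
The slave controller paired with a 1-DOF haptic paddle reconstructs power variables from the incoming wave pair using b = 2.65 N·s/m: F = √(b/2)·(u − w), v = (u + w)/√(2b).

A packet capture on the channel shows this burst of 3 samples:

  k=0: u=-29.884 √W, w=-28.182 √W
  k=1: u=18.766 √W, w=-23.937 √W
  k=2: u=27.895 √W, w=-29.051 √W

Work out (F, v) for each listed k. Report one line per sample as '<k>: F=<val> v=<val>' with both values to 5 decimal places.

k=0: u−w=-1.70200, u+w=-58.06600; √(b/2)=1.15109, √(2b)=2.30217; F=1.15109×(-1.702)=-1.95915, v=-58.06600/2.30217=-25.22226
k=1: u−w=42.70300, u+w=-5.17100; √(b/2)=1.15109, √(2b)=2.30217; F=1.15109×42.703=49.15484, v=-5.17100/2.30217=-2.24614
k=2: u−w=56.94600, u+w=-1.15600; √(b/2)=1.15109, √(2b)=2.30217; F=1.15109×56.946=65.54977, v=-1.15600/2.30217=-0.50213

0: F=-1.95915 v=-25.22226
1: F=49.15484 v=-2.24614
2: F=65.54977 v=-0.50213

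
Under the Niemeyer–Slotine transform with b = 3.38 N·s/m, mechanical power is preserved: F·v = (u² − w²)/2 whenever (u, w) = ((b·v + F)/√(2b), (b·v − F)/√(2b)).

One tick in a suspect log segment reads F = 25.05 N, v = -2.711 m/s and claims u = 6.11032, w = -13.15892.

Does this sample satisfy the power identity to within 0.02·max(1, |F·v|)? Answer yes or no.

F·v = 25.05×(-2.711) = -67.91055 W.
(u² − w²)/2 = (37.33601 − 173.15718)/2 = -67.91058 W.
|Δ| = 0.00003;  2% of max(1, |F·v|) = 1.35821.

yes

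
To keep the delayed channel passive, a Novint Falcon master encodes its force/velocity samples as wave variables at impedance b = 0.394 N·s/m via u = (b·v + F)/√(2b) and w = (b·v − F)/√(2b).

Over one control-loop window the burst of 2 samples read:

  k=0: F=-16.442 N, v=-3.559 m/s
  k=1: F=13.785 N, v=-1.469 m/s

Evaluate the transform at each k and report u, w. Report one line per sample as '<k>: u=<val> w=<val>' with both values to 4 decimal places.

0: u=-20.1018 w=16.9425
1: u=14.8770 w=-16.1810

k=0: b·v=0.394×(-3.559)=-1.4022; √(2b)=0.8877; u=(-1.4022+(-16.442))/0.8877=-20.1018, w=(-1.4022−(-16.442))/0.8877=16.9425
k=1: b·v=0.394×(-1.469)=-0.5788; √(2b)=0.8877; u=(-0.5788+13.785)/0.8877=14.8770, w=(-0.5788−13.785)/0.8877=-16.1810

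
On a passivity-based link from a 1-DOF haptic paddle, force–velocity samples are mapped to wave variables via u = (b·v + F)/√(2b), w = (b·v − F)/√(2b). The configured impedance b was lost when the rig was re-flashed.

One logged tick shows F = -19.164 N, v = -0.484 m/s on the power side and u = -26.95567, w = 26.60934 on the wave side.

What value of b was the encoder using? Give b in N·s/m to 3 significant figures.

u + w = -0.34633;  u + w = √(2b)·v, so √(2b) = -0.34633/(-0.484) = 0.71556.
b = (√(2b))²/2 = 0.51202/2 = 0.25601.
(Check via u − w = 2F/√(2b): u − w = -53.56501, 2F/√(2b) = -53.56380.)

b = 0.256 N·s/m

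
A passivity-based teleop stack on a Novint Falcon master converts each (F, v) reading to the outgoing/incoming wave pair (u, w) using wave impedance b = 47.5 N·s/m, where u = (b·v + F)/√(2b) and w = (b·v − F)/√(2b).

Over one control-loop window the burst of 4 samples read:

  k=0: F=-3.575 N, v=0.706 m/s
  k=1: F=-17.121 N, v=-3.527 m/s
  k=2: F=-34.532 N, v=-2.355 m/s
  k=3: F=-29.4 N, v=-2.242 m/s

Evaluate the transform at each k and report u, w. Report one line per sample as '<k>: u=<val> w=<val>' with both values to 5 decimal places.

k=0: b·v=47.5×0.706=33.53500; √(2b)=9.74679; u=(33.53500+(-3.575))/9.74679=3.07383, w=(33.53500−(-3.575))/9.74679=3.80741
k=1: b·v=47.5×(-3.527)=-167.53250; √(2b)=9.74679; u=(-167.53250+(-17.121))/9.74679=-18.94505, w=(-167.53250−(-17.121))/9.74679=-15.43189
k=2: b·v=47.5×(-2.355)=-111.86250; √(2b)=9.74679; u=(-111.86250+(-34.532))/9.74679=-15.01976, w=(-111.86250−(-34.532))/9.74679=-7.93394
k=3: b·v=47.5×(-2.242)=-106.49500; √(2b)=9.74679; u=(-106.49500+(-29.4))/9.74679=-13.94253, w=(-106.49500−(-29.4))/9.74679=-7.90978

0: u=3.07383 w=3.80741
1: u=-18.94505 w=-15.43189
2: u=-15.01976 w=-7.93394
3: u=-13.94253 w=-7.90978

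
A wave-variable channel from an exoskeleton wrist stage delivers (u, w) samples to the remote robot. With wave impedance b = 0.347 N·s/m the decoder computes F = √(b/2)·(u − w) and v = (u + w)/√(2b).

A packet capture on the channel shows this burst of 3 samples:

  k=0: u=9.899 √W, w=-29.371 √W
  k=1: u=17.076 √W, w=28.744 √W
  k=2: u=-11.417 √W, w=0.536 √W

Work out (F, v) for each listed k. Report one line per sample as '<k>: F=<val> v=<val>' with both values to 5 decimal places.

k=0: u−w=39.27000, u+w=-19.47200; √(b/2)=0.41653, √(2b)=0.83307; F=0.41653×39.27=16.35726, v=-19.47200/0.83307=-23.37388
k=1: u−w=-11.66800, u+w=45.82000; √(b/2)=0.41653, √(2b)=0.83307; F=0.41653×(-11.668)=-4.86011, v=45.82000/0.83307=55.00160
k=2: u−w=-11.95300, u+w=-10.88100; √(b/2)=0.41653, √(2b)=0.83307; F=0.41653×(-11.953)=-4.97882, v=-10.88100/0.83307=-13.06138

0: F=16.35726 v=-23.37388
1: F=-4.86011 v=55.00160
2: F=-4.97882 v=-13.06138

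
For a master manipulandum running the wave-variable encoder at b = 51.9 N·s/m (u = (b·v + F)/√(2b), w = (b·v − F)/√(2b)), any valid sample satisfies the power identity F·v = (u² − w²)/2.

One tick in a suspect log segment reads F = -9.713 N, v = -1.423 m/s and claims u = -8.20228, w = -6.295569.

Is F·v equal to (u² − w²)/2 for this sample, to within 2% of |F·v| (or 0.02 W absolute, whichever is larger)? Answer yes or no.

yes

F·v = (-9.713)×(-1.423) = 13.821599 W.
(u² − w²)/2 = (67.277397 − 39.634189)/2 = 13.821604 W.
|Δ| = 0.000005;  2% of max(1, |F·v|) = 0.276432.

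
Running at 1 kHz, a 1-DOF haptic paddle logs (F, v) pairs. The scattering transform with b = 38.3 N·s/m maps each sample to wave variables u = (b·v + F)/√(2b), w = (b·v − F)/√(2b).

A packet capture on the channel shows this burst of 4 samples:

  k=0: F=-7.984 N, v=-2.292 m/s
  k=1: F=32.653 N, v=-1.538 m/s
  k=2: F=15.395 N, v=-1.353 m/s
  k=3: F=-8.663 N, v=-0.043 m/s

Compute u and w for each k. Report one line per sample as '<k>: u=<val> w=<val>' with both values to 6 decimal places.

0: u=-10.942189 w=-9.117722
1: u=-2.999540 w=-10.461256
2: u=-4.161827 w=-7.679822
3: u=-1.177986 w=0.801644

k=0: b·v=38.3×(-2.292)=-87.783600; √(2b)=8.752143; u=(-87.783600+(-7.984))/8.752143=-10.942189, w=(-87.783600−(-7.984))/8.752143=-9.117722
k=1: b·v=38.3×(-1.538)=-58.905400; √(2b)=8.752143; u=(-58.905400+32.653)/8.752143=-2.999540, w=(-58.905400−32.653)/8.752143=-10.461256
k=2: b·v=38.3×(-1.353)=-51.819900; √(2b)=8.752143; u=(-51.819900+15.395)/8.752143=-4.161827, w=(-51.819900−15.395)/8.752143=-7.679822
k=3: b·v=38.3×(-0.043)=-1.646900; √(2b)=8.752143; u=(-1.646900+(-8.663))/8.752143=-1.177986, w=(-1.646900−(-8.663))/8.752143=0.801644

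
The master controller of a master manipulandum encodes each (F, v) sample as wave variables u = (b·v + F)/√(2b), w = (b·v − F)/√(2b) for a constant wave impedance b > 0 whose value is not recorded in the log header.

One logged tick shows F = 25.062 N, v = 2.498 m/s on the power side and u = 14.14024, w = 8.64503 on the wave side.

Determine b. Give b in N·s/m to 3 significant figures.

b = 41.6 N·s/m

u + w = 22.78527;  u + w = √(2b)·v, so √(2b) = 22.78527/2.498 = 9.12141.
b = (√(2b))²/2 = 83.20003/2 = 41.60002.
(Check via u − w = 2F/√(2b): u − w = 5.49521, 2F/√(2b) = 5.49521.)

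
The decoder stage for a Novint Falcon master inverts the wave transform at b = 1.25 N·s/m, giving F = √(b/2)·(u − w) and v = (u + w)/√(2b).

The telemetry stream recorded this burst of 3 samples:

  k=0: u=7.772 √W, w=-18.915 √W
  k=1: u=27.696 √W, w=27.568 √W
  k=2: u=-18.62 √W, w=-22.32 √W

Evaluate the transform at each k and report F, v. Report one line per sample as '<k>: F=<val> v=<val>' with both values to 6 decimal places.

0: F=21.097926 v=-7.047452
1: F=0.101193 v=34.952023
2: F=2.925107 v=-25.892729

k=0: u−w=26.687000, u+w=-11.143000; √(b/2)=0.790569, √(2b)=1.581139; F=0.790569×26.687=21.097926, v=-11.143000/1.581139=-7.047452
k=1: u−w=0.128000, u+w=55.264000; √(b/2)=0.790569, √(2b)=1.581139; F=0.790569×0.128=0.101193, v=55.264000/1.581139=34.952023
k=2: u−w=3.700000, u+w=-40.940000; √(b/2)=0.790569, √(2b)=1.581139; F=0.790569×3.7=2.925107, v=-40.940000/1.581139=-25.892729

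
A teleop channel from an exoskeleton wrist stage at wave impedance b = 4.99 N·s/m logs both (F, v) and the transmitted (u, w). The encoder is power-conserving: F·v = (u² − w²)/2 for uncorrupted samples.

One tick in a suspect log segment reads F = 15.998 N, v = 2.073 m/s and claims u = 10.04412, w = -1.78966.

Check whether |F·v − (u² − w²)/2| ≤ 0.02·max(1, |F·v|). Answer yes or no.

no

F·v = 15.998×2.073 = 33.1639 W.
(u² − w²)/2 = (100.8843 − 3.2029)/2 = 48.8407 W.
|Δ| = 15.6769;  2% of max(1, |F·v|) = 0.6633.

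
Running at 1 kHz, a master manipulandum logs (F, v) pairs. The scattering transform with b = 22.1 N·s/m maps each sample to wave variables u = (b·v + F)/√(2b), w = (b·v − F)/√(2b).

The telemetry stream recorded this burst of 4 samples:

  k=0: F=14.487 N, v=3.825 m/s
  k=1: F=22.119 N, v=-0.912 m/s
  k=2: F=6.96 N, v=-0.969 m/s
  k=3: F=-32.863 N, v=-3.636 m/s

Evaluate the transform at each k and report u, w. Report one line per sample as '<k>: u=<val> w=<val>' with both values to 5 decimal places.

k=0: b·v=22.1×3.825=84.53250; √(2b)=6.64831; u=(84.53250+14.487)/6.64831=14.89394, w=(84.53250−14.487)/6.64831=10.53584
k=1: b·v=22.1×(-0.912)=-20.15520; √(2b)=6.64831; u=(-20.15520+22.119)/6.64831=0.29538, w=(-20.15520−22.119)/6.64831=-6.35864
k=2: b·v=22.1×(-0.969)=-21.41490; √(2b)=6.64831; u=(-21.41490+6.96)/6.64831=-2.17422, w=(-21.41490−6.96)/6.64831=-4.26799
k=3: b·v=22.1×(-3.636)=-80.35560; √(2b)=6.64831; u=(-80.35560+(-32.863))/6.64831=-17.02969, w=(-80.35560−(-32.863))/6.64831=-7.14356

0: u=14.89394 w=10.53584
1: u=0.29538 w=-6.35864
2: u=-2.17422 w=-4.26799
3: u=-17.02969 w=-7.14356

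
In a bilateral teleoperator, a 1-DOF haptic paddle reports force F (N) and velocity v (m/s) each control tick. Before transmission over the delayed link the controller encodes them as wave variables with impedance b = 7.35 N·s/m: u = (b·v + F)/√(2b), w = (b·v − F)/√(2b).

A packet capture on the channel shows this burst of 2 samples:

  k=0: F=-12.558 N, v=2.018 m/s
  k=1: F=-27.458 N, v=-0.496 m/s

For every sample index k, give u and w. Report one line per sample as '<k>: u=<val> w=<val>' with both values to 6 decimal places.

0: u=0.593184 w=7.143945
1: u=-8.112449 w=6.210756

k=0: b·v=7.35×2.018=14.832300; √(2b)=3.834058; u=(14.832300+(-12.558))/3.834058=0.593184, w=(14.832300−(-12.558))/3.834058=7.143945
k=1: b·v=7.35×(-0.496)=-3.645600; √(2b)=3.834058; u=(-3.645600+(-27.458))/3.834058=-8.112449, w=(-3.645600−(-27.458))/3.834058=6.210756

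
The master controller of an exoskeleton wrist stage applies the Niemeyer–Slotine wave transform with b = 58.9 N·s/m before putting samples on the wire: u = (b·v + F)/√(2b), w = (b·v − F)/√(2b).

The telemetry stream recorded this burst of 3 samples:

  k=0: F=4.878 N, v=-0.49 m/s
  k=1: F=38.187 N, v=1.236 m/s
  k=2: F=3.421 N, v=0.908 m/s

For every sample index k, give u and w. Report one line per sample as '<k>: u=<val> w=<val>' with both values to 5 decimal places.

k=0: b·v=58.9×(-0.49)=-28.86100; √(2b)=10.85357; u=(-28.86100+4.878)/10.85357=-2.20969, w=(-28.86100−4.878)/10.85357=-3.10856
k=1: b·v=58.9×1.236=72.80040; √(2b)=10.85357; u=(72.80040+38.187)/10.85357=10.22589, w=(72.80040−38.187)/10.85357=3.18913
k=2: b·v=58.9×0.908=53.48120; √(2b)=10.85357; u=(53.48120+3.421)/10.85357=5.24272, w=(53.48120−3.421)/10.85357=4.61233

0: u=-2.20969 w=-3.10856
1: u=10.22589 w=3.18913
2: u=5.24272 w=4.61233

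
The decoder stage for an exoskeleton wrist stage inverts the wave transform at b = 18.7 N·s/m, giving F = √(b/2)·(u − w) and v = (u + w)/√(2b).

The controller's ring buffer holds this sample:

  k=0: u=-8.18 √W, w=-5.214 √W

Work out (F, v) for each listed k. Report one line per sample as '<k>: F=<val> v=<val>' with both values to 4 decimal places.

0: F=-9.0694 v=-2.1902

k=0: u−w=-2.9660, u+w=-13.3940; √(b/2)=3.0578, √(2b)=6.1156; F=3.0578×(-2.966)=-9.0694, v=-13.3940/6.1156=-2.1902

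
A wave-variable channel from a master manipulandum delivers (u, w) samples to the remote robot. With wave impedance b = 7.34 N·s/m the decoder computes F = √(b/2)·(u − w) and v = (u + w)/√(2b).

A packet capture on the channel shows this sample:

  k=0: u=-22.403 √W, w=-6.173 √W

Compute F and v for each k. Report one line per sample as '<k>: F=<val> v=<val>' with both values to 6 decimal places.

k=0: u−w=-16.230000, u+w=-28.576000; √(b/2)=1.915724, √(2b)=3.831449; F=1.915724×(-16.23)=-31.092207, v=-28.576000/3.831449=-7.458275

0: F=-31.092207 v=-7.458275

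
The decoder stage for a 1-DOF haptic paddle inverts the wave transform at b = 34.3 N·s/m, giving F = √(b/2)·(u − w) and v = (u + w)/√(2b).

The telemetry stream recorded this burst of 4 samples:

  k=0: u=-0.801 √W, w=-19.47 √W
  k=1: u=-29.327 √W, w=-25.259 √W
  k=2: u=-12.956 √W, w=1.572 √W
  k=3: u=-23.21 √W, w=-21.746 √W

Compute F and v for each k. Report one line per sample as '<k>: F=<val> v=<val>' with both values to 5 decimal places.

0: F=77.31311 v=-2.44745
1: F=-16.84663 v=-6.59051
2: F=-60.16416 v=-1.37446
3: F=-6.06280 v=-5.42782

k=0: u−w=18.66900, u+w=-20.27100; √(b/2)=4.14126, √(2b)=8.28251; F=4.14126×18.669=77.31311, v=-20.27100/8.28251=-2.44745
k=1: u−w=-4.06800, u+w=-54.58600; √(b/2)=4.14126, √(2b)=8.28251; F=4.14126×(-4.068)=-16.84663, v=-54.58600/8.28251=-6.59051
k=2: u−w=-14.52800, u+w=-11.38400; √(b/2)=4.14126, √(2b)=8.28251; F=4.14126×(-14.528)=-60.16416, v=-11.38400/8.28251=-1.37446
k=3: u−w=-1.46400, u+w=-44.95600; √(b/2)=4.14126, √(2b)=8.28251; F=4.14126×(-1.464)=-6.06280, v=-44.95600/8.28251=-5.42782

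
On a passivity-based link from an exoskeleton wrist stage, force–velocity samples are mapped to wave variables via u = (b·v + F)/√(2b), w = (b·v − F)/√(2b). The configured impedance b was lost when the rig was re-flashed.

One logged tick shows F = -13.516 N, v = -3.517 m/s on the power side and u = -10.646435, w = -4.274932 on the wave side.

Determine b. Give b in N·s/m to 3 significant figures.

b = 9 N·s/m

u + w = -14.921367;  u + w = √(2b)·v, so √(2b) = -14.921367/(-3.517) = 4.242641.
b = (√(2b))²/2 = 17.999999/2 = 9.000000.
(Check via u − w = 2F/√(2b): u − w = -6.371503, 2F/√(2b) = -6.371504.)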